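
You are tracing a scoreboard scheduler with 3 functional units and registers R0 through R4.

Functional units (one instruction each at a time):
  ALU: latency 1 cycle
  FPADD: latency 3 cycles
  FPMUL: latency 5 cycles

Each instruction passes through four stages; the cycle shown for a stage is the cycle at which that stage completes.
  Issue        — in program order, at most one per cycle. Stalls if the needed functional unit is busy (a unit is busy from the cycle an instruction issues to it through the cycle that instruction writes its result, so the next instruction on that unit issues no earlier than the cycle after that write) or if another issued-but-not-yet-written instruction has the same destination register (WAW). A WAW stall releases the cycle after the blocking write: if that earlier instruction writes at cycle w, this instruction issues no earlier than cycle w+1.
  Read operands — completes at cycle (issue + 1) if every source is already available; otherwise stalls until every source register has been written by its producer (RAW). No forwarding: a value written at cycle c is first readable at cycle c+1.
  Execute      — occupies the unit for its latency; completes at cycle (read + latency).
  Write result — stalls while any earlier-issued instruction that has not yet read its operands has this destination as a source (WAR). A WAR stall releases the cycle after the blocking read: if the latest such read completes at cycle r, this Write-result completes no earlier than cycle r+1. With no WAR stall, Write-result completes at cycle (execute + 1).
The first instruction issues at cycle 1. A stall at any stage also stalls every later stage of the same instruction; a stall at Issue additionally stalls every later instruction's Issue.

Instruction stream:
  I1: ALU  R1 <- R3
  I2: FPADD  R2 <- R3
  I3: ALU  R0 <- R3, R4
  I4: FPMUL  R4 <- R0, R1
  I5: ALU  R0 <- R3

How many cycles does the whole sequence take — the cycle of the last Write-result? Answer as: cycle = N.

I1: IS=1 RO=2 EX=3 WR=4
I2: IS=2 RO=3 EX=6 WR=7
I3: IS=5 RO=6 EX=7 WR=8  [struct: ALU busy until I1 writes@4]
I4: IS=6 RO=9 EX=14 WR=15  [RAW R0: wait I3 write@8]
I5: IS=9 RO=10 EX=11 WR=12  [struct: ALU busy until I3 writes@8]

cycle = 15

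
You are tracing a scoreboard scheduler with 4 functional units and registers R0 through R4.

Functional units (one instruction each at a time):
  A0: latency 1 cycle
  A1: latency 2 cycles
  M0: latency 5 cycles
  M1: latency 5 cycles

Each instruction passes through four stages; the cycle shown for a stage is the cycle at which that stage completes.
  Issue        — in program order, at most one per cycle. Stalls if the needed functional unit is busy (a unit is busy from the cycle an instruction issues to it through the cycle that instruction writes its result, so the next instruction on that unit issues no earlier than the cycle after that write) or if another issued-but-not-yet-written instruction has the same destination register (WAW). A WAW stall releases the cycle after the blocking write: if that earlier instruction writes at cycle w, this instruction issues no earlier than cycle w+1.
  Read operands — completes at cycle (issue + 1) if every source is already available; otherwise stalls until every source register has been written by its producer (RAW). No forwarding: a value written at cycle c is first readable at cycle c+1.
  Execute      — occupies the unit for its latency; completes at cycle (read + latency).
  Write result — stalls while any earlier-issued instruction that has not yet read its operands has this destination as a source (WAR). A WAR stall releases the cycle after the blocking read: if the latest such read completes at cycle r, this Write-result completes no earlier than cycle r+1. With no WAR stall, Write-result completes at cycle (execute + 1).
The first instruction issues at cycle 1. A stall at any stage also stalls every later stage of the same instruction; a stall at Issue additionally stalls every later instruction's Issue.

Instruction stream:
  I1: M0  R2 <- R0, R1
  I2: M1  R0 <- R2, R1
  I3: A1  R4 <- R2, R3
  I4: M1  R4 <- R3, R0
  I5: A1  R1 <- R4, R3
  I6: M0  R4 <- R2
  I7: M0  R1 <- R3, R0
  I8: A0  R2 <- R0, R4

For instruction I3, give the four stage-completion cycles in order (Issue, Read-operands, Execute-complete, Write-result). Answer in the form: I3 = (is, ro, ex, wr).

I1: IS=1 RO=2 EX=7 WR=8
I2: IS=2 RO=9 EX=14 WR=15  [RAW R2: wait I1 write@8]
I3: IS=3 RO=9 EX=11 WR=12  [RAW R2: wait I1 write@8]
I4: IS=16 RO=17 EX=22 WR=23  [struct: M1 busy until I2 writes@15]
I5: IS=17 RO=24 EX=26 WR=27  [RAW R4: wait I4 write@23]
I6: IS=24 RO=25 EX=30 WR=31  [WAW R4: wait I4 write@23]
I7: IS=32 RO=33 EX=38 WR=39  [struct: M0 busy until I6 writes@31]
I8: IS=33 RO=34 EX=35 WR=36

I3 = (3, 9, 11, 12)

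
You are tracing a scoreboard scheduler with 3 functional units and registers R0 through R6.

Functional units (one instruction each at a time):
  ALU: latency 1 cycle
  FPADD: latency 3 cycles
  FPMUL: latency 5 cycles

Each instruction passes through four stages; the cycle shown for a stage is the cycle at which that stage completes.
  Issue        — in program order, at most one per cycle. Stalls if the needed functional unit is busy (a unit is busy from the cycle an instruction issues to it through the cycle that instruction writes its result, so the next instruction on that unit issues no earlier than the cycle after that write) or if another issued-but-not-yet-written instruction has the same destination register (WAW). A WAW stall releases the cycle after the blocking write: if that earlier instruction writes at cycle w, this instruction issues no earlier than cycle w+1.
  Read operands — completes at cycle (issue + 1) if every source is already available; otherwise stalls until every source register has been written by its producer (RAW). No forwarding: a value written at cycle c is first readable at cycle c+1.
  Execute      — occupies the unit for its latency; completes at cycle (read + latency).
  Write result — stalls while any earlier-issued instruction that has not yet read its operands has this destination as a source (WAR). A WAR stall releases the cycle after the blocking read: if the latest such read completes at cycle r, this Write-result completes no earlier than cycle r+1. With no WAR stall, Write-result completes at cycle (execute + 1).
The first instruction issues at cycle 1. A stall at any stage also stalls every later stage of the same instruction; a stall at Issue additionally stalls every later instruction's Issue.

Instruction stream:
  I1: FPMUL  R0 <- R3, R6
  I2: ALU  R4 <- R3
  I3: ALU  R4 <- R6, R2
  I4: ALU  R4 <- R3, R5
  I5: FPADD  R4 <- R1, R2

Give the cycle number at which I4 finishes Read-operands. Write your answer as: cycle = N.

cycle = 11

t=1  issue I1 (FPMUL)
t=2  I1 read-ops; issue I2 (ALU)
t=3  I2 read-ops
t=4  I2 finished on ALU
t=5  I2→R4
t=6  issue I3 (ALU)
t=7  I1 finished on FPMUL; I3 read-ops
t=8  I1→R0; I3 finished on ALU
t=9  I3→R4
t=10  issue I4 (ALU)
t=11  I4 read-ops
t=12  I4 finished on ALU
t=13  I4→R4
t=14  issue I5 (FPADD)
t=15  I5 read-ops
t=18  I5 finished on FPADD
t=19  I5→R4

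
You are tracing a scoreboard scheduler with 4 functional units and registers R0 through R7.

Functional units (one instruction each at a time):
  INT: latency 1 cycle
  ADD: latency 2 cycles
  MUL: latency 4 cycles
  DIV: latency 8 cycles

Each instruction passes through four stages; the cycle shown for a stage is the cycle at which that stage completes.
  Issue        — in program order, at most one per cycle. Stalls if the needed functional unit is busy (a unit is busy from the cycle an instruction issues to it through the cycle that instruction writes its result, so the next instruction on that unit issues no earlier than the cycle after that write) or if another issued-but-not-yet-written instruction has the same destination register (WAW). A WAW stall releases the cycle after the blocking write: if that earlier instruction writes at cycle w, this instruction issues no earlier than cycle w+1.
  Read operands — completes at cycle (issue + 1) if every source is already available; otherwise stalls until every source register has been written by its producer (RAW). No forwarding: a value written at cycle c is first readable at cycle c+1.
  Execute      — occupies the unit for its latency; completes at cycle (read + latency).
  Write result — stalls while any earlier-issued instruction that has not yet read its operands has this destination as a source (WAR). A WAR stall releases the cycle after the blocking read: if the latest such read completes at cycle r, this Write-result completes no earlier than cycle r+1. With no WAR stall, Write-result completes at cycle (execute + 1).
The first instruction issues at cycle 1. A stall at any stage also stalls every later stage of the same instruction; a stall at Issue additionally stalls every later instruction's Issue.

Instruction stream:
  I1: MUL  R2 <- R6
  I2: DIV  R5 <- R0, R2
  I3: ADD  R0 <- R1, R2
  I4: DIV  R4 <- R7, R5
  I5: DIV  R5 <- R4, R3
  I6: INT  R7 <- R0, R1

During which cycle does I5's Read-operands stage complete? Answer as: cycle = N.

c1: issue I1 (MUL)
c2: I1 read-ops; issue I2 (DIV)
c3: issue I3 (ADD)
c6: I1 finished on MUL
c7: I1→R2
c8: I2 read-ops; I3 read-ops
c10: I3 finished on ADD
c11: I3→R0
c16: I2 finished on DIV
c17: I2→R5
c18: issue I4 (DIV)
c19: I4 read-ops
c27: I4 finished on DIV
c28: I4→R4
c29: issue I5 (DIV)
c30: I5 read-ops; issue I6 (INT)
c31: I6 read-ops
c32: I6 finished on INT
c33: I6→R7
c38: I5 finished on DIV
c39: I5→R5

cycle = 30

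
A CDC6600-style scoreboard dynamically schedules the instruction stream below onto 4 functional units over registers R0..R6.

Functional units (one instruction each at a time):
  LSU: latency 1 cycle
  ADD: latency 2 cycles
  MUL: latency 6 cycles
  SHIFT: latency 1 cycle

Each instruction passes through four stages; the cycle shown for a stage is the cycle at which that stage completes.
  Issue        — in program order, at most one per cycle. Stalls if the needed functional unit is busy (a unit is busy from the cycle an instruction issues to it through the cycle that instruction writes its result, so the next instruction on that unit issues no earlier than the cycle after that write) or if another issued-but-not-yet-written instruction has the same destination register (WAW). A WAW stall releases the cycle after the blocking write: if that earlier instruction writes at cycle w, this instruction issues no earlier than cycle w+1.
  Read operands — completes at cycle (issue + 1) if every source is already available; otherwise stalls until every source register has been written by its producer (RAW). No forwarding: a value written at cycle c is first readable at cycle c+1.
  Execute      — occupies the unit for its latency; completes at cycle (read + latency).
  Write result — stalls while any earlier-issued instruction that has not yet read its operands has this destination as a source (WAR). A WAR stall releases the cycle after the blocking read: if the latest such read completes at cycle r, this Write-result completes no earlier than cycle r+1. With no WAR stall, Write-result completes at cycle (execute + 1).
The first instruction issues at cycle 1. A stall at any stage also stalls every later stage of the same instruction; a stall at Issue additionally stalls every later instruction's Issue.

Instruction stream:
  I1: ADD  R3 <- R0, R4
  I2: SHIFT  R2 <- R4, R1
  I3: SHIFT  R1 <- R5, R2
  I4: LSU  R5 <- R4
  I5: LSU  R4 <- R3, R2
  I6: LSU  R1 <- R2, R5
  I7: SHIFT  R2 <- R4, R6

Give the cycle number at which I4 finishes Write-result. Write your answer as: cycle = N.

cycle = 10

I1  is:1  ro:2  ex:4  wr:5
I2  is:2  ro:3  ex:4  wr:5
I3  is:6  ro:7  ex:8  wr:9  — struct: SHIFT busy until I2 writes@5
I4  is:7  ro:8  ex:9  wr:10
I5  is:11  ro:12  ex:13  wr:14  — struct: LSU busy until I4 writes@10
I6  is:15  ro:16  ex:17  wr:18  — struct: LSU busy until I5 writes@14
I7  is:16  ro:17  ex:18  wr:19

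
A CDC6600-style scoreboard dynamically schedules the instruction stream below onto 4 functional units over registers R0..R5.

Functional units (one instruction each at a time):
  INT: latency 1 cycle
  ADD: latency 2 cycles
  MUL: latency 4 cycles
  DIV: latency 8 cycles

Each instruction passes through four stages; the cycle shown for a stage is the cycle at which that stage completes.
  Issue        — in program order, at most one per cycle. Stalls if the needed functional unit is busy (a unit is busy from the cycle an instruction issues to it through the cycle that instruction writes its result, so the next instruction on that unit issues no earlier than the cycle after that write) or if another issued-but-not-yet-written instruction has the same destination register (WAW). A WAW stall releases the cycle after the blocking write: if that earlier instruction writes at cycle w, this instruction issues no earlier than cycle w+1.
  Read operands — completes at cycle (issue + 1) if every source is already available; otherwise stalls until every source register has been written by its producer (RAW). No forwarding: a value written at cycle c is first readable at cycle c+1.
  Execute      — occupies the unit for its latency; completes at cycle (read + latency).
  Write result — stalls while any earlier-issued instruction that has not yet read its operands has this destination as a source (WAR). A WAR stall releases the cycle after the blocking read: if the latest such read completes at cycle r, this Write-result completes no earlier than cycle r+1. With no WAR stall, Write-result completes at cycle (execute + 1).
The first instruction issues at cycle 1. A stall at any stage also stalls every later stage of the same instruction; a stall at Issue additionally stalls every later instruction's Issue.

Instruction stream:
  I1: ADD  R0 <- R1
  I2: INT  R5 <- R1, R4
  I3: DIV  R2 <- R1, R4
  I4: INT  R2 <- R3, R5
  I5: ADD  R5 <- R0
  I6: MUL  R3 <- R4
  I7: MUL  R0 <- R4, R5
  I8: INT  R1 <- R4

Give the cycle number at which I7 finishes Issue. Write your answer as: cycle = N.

cycle = 23

I1: IS=1 RO=2 EX=4 WR=5
I2: IS=2 RO=3 EX=4 WR=5
I3: IS=3 RO=4 EX=12 WR=13
I4: IS=14 RO=15 EX=16 WR=17  [WAW R2: wait I3 write@13]
I5: IS=15 RO=16 EX=18 WR=19
I6: IS=16 RO=17 EX=21 WR=22
I7: IS=23 RO=24 EX=28 WR=29  [struct: MUL busy until I6 writes@22]
I8: IS=24 RO=25 EX=26 WR=27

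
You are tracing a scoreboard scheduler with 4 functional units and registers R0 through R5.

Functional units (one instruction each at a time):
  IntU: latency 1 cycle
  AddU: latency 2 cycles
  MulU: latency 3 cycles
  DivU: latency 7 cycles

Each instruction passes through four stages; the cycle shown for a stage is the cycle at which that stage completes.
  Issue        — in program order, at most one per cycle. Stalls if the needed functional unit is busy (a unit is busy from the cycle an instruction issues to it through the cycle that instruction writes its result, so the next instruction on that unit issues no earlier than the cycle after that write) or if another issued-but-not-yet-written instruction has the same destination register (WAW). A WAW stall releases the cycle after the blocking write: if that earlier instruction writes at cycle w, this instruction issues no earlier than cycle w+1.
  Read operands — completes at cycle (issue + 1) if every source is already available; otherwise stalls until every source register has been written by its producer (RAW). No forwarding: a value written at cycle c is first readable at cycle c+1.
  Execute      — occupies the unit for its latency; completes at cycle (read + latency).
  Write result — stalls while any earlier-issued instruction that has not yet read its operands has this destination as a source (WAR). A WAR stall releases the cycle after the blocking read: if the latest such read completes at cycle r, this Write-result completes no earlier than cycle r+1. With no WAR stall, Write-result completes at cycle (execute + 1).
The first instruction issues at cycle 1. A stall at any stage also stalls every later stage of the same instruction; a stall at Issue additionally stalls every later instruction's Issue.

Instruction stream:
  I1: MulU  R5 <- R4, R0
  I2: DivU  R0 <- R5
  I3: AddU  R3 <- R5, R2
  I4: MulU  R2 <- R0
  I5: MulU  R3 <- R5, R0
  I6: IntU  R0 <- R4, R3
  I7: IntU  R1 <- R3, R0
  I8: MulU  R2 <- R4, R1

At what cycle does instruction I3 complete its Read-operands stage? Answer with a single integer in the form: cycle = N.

cycle = 7

[1] issue I1 (MulU)
[2] I1 read-ops, issue I2 (DivU)
[3] issue I3 (AddU)
[5] I1 finished on MulU
[6] I1→R5
[7] I2 read-ops, I3 read-ops, issue I4 (MulU)
[9] I3 finished on AddU
[10] I3→R3
[14] I2 finished on DivU
[15] I2→R0
[16] I4 read-ops
[19] I4 finished on MulU
[20] I4→R2
[21] issue I5 (MulU)
[22] I5 read-ops, issue I6 (IntU)
[25] I5 finished on MulU
[26] I5→R3
[27] I6 read-ops
[28] I6 finished on IntU
[29] I6→R0
[30] issue I7 (IntU)
[31] I7 read-ops, issue I8 (MulU)
[32] I7 finished on IntU
[33] I7→R1
[34] I8 read-ops
[37] I8 finished on MulU
[38] I8→R2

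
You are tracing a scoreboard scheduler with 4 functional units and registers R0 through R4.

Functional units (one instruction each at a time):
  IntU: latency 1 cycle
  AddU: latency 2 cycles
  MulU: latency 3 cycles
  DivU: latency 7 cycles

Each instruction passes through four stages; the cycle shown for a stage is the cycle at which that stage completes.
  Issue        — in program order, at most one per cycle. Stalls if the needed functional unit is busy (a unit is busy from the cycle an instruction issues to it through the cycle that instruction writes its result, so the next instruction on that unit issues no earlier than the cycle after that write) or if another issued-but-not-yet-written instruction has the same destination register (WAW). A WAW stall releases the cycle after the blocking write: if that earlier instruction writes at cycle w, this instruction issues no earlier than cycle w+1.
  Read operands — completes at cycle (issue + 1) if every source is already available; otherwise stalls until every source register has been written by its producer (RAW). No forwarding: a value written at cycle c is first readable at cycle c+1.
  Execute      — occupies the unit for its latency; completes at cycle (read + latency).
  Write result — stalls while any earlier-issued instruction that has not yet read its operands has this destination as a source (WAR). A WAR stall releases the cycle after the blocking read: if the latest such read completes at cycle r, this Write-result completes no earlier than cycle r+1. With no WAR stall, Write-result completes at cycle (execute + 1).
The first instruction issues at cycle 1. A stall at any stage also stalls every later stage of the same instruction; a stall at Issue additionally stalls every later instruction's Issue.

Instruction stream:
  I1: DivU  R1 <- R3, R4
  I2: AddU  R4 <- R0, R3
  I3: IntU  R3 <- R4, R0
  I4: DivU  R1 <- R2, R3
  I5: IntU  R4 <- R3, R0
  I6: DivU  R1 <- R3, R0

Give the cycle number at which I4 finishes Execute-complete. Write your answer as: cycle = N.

I1 -> (1, 2, 9, 10)
I2 -> (2, 3, 5, 6)
I3 -> (3, 7, 8, 9)  // RAW R4: wait I2 write@6
I4 -> (11, 12, 19, 20)  // struct: DivU busy until I1 writes@10
I5 -> (12, 13, 14, 15)
I6 -> (21, 22, 29, 30)  // struct: DivU busy until I4 writes@20

cycle = 19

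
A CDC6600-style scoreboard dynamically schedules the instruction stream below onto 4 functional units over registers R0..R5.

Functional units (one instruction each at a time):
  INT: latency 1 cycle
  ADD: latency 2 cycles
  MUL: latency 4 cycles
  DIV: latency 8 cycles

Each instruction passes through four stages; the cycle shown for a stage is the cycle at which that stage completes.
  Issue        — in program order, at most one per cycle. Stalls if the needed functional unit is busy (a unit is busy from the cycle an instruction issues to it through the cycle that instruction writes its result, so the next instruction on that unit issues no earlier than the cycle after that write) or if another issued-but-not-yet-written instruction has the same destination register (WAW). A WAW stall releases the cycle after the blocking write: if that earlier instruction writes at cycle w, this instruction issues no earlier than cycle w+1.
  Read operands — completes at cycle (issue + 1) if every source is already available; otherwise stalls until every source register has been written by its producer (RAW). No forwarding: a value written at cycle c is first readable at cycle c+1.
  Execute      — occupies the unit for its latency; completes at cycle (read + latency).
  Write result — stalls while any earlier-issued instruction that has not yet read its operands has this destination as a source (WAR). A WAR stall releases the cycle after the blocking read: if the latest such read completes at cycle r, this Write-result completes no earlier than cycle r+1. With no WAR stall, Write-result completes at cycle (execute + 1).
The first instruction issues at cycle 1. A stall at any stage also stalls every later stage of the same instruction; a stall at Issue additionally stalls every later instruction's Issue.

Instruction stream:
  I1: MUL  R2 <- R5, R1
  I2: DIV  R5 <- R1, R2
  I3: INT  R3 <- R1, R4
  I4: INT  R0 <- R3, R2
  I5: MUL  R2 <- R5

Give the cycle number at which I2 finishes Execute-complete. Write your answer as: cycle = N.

cycle = 16

1) issue 1, read 2, done 6, write 7
2) issue 2, read 8, done 16, write 17  <RAW R2: wait I1 write@7>
3) issue 3, read 4, done 5, write 6
4) issue 7, read 8, done 9, write 10  <struct: INT busy until I3 writes@6>
5) issue 8, read 18, done 22, write 23  <RAW R5: wait I2 write@17>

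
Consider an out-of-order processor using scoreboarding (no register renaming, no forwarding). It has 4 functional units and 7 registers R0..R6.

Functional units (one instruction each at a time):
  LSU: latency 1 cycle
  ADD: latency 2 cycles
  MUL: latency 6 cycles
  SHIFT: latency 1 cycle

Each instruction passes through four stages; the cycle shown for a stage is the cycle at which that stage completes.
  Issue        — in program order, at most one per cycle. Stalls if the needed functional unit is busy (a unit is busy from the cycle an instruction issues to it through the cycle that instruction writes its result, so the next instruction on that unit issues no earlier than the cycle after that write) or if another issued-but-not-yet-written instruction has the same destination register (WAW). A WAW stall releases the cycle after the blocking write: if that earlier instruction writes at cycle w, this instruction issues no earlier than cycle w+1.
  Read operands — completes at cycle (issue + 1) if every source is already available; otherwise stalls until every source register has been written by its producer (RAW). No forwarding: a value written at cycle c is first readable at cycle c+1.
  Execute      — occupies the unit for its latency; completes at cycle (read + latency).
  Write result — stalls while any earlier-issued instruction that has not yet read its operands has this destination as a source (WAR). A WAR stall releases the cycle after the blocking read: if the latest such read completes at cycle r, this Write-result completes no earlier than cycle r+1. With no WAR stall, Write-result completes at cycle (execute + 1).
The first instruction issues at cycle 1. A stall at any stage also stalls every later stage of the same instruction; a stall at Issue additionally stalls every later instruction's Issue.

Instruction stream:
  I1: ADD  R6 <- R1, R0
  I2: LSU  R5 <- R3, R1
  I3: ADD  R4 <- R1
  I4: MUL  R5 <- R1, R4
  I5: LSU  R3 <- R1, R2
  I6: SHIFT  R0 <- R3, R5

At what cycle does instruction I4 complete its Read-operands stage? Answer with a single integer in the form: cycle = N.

[1] issue I1 (ADD)
[2] I1 read-ops · issue I2 (LSU)
[3] I2 read-ops
[4] I1 finished on ADD · I2 finished on LSU
[5] I1→R6 · I2→R5
[6] issue I3 (ADD)
[7] I3 read-ops · issue I4 (MUL)
[8] issue I5 (LSU)
[9] I3 finished on ADD · I5 read-ops · issue I6 (SHIFT)
[10] I3→R4 · I5 finished on LSU
[11] I4 read-ops · I5→R3
[17] I4 finished on MUL
[18] I4→R5
[19] I6 read-ops
[20] I6 finished on SHIFT
[21] I6→R0

cycle = 11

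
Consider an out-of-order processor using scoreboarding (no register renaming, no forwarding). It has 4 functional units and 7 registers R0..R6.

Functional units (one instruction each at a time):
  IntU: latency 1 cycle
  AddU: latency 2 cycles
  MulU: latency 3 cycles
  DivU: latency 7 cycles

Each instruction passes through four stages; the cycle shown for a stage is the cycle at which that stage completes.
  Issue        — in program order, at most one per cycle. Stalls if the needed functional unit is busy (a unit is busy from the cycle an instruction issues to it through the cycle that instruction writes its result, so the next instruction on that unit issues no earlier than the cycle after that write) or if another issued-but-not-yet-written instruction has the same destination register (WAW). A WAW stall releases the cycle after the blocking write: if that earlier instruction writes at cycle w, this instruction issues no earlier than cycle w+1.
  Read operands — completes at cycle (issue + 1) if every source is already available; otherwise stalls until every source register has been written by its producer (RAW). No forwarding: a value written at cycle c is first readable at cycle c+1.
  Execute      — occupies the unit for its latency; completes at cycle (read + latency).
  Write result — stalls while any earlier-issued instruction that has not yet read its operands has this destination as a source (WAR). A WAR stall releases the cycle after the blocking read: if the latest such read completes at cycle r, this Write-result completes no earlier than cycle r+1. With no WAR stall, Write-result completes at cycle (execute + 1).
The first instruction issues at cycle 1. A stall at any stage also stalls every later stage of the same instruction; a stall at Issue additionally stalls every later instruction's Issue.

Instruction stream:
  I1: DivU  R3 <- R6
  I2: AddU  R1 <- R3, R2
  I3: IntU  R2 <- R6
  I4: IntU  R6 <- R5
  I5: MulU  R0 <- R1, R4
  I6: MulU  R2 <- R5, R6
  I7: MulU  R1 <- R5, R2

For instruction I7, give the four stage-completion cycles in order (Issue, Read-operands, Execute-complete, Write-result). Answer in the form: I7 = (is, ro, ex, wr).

I7 = (26, 27, 30, 31)

  I1 | 1 | 2 | 9 | 10
  I2 | 2 | 11 | 13 | 14   RAW R3: wait I1 write@10
  I3 | 3 | 4 | 5 | 12   WAR R2: wait I2 read@11
  I4 | 13 | 14 | 15 | 16   struct: IntU busy until I3 writes@12
  I5 | 14 | 15 | 18 | 19
  I6 | 20 | 21 | 24 | 25   struct: MulU busy until I5 writes@19
  I7 | 26 | 27 | 30 | 31   struct: MulU busy until I6 writes@25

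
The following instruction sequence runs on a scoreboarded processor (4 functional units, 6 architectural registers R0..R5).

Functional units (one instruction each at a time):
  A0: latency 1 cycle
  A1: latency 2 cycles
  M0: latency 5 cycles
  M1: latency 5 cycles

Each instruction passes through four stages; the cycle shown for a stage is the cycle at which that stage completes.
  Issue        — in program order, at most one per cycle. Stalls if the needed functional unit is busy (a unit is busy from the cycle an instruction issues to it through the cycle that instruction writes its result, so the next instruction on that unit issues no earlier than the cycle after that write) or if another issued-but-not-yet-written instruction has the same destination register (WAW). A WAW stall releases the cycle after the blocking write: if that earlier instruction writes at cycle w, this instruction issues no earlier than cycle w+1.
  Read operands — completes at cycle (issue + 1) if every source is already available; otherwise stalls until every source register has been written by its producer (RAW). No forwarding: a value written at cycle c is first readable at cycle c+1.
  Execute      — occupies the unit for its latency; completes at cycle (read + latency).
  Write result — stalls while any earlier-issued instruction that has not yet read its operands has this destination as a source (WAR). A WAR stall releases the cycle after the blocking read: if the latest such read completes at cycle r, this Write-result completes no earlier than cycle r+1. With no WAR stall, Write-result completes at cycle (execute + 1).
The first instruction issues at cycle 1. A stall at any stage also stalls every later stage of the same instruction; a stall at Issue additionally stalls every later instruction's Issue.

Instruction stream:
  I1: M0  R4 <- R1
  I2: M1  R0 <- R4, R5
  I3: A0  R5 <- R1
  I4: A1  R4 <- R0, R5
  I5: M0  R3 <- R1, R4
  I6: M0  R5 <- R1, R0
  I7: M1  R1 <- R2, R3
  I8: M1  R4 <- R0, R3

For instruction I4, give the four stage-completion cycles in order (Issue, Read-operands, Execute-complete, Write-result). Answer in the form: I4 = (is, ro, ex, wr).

I1 -> (1, 2, 7, 8)
I2 -> (2, 9, 14, 15)  // RAW R4: wait I1 write@8
I3 -> (3, 4, 5, 10)  // WAR R5: wait I2 read@9
I4 -> (9, 16, 18, 19)  // WAW R4: wait I1 write@8, RAW R0: wait I2 write@15
I5 -> (10, 20, 25, 26)  // RAW R4: wait I4 write@19
I6 -> (27, 28, 33, 34)  // struct: M0 busy until I5 writes@26
I7 -> (28, 29, 34, 35)
I8 -> (36, 37, 42, 43)  // struct: M1 busy until I7 writes@35

I4 = (9, 16, 18, 19)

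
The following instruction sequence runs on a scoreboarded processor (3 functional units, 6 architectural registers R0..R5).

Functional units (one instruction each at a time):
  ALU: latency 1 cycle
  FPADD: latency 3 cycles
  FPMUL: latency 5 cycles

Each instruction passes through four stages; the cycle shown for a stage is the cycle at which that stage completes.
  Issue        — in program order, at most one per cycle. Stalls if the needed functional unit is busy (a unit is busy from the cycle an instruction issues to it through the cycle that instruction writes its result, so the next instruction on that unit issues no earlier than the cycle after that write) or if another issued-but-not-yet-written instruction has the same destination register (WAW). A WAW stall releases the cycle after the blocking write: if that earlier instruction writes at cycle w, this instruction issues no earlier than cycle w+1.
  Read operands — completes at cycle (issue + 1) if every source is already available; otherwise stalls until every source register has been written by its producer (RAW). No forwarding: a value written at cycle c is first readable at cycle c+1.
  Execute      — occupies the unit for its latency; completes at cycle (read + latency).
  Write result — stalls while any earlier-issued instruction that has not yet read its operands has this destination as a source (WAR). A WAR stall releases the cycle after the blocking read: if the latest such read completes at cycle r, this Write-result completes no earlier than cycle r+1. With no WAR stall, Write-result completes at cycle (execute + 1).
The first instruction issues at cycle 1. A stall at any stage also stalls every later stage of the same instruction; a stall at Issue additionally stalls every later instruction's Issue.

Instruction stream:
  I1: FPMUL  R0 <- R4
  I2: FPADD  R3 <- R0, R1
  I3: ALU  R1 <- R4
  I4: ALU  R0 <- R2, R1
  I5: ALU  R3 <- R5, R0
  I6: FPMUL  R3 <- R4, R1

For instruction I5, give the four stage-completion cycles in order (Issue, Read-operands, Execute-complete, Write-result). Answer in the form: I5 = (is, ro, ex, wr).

I5 = (15, 16, 17, 18)

t=1  issue I1 (FPMUL)
t=2  I1 read-ops, issue I2 (FPADD)
t=3  issue I3 (ALU)
t=4  I3 read-ops
t=5  I3 finished on ALU
t=7  I1 finished on FPMUL
t=8  I1→R0
t=9  I2 read-ops
t=10  I3→R1
t=11  issue I4 (ALU)
t=12  I2 finished on FPADD, I4 read-ops
t=13  I2→R3, I4 finished on ALU
t=14  I4→R0
t=15  issue I5 (ALU)
t=16  I5 read-ops
t=17  I5 finished on ALU
t=18  I5→R3
t=19  issue I6 (FPMUL)
t=20  I6 read-ops
t=25  I6 finished on FPMUL
t=26  I6→R3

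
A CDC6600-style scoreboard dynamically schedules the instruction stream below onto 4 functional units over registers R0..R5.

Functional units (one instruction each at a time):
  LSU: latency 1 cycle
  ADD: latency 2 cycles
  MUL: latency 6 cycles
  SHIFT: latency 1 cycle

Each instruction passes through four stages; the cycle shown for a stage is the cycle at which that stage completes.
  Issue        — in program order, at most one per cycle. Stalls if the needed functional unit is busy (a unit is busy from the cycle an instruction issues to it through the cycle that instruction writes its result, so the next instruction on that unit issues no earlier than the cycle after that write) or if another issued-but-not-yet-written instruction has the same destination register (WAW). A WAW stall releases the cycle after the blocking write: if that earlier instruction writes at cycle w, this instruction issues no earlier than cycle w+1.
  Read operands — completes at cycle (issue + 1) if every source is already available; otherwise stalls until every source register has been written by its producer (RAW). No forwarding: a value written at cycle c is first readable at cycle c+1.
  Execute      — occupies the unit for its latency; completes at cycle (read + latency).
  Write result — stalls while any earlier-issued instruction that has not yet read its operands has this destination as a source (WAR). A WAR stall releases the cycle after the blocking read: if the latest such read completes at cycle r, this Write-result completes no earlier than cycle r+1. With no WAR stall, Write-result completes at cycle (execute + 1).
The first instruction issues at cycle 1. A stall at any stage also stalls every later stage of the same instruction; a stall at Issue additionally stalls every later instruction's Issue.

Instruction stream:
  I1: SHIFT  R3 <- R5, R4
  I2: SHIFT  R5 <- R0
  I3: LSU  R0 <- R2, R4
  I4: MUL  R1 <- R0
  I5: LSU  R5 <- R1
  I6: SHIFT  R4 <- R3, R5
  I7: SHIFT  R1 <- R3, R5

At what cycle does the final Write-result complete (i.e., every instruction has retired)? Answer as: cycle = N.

cycle = 27

[1] I1 dispatched to SHIFT
[2] I1 operands ready
[3] I1 complete
[4] R3←I1
[5] I2 dispatched to SHIFT
[6] I2 operands ready, I3 dispatched to LSU
[7] I2 complete, I3 operands ready, I4 dispatched to MUL
[8] R5←I2, I3 complete
[9] R0←I3
[10] I4 operands ready, I5 dispatched to LSU
[11] I6 dispatched to SHIFT
[16] I4 complete
[17] R1←I4
[18] I5 operands ready
[19] I5 complete
[20] R5←I5
[21] I6 operands ready
[22] I6 complete
[23] R4←I6
[24] I7 dispatched to SHIFT
[25] I7 operands ready
[26] I7 complete
[27] R1←I7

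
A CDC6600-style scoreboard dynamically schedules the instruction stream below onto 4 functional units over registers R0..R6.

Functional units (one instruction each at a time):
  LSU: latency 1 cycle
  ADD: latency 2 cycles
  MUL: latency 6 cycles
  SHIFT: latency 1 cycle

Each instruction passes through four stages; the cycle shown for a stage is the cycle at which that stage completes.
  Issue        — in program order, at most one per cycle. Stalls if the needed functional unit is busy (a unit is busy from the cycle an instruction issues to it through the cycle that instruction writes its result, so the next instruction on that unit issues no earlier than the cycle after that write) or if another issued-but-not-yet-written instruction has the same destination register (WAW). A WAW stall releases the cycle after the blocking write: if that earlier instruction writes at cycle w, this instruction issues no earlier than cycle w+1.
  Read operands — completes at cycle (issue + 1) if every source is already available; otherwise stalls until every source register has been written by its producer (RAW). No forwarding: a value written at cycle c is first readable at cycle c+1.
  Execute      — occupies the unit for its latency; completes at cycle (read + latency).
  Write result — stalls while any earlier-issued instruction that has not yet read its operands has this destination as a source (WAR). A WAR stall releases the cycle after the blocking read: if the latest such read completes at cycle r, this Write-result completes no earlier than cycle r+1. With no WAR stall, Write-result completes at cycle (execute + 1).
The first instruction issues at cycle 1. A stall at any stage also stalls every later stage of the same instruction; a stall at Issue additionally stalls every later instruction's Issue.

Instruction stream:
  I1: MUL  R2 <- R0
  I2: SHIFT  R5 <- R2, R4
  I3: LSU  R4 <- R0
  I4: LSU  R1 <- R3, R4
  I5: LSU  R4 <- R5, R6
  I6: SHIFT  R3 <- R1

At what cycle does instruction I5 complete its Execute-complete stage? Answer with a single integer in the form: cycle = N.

cycle = 18

cycle 1: issue I1 (MUL)
cycle 2: I1 read-ops, issue I2 (SHIFT)
cycle 3: issue I3 (LSU)
cycle 4: I3 read-ops
cycle 5: I3 finished on LSU
cycle 8: I1 finished on MUL
cycle 9: I1→R2
cycle 10: I2 read-ops
cycle 11: I2 finished on SHIFT, I3→R4
cycle 12: I2→R5, issue I4 (LSU)
cycle 13: I4 read-ops
cycle 14: I4 finished on LSU
cycle 15: I4→R1
cycle 16: issue I5 (LSU)
cycle 17: I5 read-ops, issue I6 (SHIFT)
cycle 18: I5 finished on LSU, I6 read-ops
cycle 19: I5→R4, I6 finished on SHIFT
cycle 20: I6→R3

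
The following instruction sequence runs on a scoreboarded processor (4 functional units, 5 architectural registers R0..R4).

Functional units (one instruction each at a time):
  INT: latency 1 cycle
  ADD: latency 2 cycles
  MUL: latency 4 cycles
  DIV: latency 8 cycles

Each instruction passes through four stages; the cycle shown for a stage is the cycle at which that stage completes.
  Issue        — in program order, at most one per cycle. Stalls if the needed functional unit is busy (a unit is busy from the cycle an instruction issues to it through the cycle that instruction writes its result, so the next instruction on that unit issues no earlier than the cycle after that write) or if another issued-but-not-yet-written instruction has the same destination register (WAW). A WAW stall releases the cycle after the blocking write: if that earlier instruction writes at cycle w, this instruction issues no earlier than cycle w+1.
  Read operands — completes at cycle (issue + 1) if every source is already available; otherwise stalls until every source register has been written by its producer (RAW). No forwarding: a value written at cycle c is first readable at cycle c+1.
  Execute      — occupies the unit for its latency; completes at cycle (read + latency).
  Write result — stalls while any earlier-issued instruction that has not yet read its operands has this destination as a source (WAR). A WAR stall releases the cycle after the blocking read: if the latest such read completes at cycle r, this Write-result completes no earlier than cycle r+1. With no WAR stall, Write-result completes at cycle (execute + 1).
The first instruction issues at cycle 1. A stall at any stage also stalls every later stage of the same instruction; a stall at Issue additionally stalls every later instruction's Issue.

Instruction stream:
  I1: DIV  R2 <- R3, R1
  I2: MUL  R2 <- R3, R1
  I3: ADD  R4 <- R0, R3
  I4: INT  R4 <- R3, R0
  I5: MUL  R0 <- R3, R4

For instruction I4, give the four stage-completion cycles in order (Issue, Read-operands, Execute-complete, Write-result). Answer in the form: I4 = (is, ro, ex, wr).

I4 = (18, 19, 20, 21)

I1 -> (1, 2, 10, 11)
I2 -> (12, 13, 17, 18)  // WAW R2: wait I1 write@11
I3 -> (13, 14, 16, 17)
I4 -> (18, 19, 20, 21)  // WAW R4: wait I3 write@17
I5 -> (19, 22, 26, 27)  // RAW R4: wait I4 write@21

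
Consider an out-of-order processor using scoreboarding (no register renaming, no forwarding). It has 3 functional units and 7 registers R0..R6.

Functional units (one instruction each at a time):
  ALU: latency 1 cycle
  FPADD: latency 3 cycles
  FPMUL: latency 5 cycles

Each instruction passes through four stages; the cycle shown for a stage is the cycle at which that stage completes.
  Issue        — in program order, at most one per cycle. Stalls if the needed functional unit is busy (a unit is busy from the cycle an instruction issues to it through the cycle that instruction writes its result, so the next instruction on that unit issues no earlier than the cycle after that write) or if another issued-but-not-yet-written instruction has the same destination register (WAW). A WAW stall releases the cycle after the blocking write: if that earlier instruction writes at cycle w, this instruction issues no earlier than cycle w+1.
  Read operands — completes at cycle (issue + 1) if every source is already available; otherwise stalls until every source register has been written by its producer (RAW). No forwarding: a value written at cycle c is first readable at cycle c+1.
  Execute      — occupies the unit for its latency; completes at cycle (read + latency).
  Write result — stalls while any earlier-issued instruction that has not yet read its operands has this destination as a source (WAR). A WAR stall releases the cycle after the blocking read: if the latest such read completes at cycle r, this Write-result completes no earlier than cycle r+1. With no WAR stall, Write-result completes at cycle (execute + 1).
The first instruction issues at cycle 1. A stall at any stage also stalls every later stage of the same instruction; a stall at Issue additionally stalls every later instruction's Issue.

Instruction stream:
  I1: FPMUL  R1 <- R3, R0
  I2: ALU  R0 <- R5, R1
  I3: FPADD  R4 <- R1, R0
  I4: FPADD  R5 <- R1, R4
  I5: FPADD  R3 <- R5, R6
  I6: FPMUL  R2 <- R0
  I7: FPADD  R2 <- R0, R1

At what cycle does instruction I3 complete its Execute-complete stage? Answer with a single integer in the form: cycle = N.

cycle = 15

t=1  I1→FPMUL
t=2  I1 RO · I2→ALU
t=3  I3→FPADD
t=7  I1 EX
t=8  I1 WR R1
t=9  I2 RO
t=10  I2 EX
t=11  I2 WR R0
t=12  I3 RO
t=15  I3 EX
t=16  I3 WR R4
t=17  I4→FPADD
t=18  I4 RO
t=21  I4 EX
t=22  I4 WR R5
t=23  I5→FPADD
t=24  I5 RO · I6→FPMUL
t=25  I6 RO
t=27  I5 EX
t=28  I5 WR R3
t=30  I6 EX
t=31  I6 WR R2
t=32  I7→FPADD
t=33  I7 RO
t=36  I7 EX
t=37  I7 WR R2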